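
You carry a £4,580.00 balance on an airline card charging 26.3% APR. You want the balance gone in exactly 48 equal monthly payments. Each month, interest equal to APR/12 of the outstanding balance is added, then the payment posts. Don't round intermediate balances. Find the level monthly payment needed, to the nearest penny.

Monthly rate r = 26.3%/12 = 2.19167% = 0.0219167.
Level-payment amortization: P = B₀·r / (1 − (1+r)^(−n)) = 4580.00·0.0219167 / (1 − 1.02192^(−48)).
Denominator 1 − (1+r)^(−48) = 0.646770592.
P = 100.378 / 0.646770592 ≈ 155.20.

£155.20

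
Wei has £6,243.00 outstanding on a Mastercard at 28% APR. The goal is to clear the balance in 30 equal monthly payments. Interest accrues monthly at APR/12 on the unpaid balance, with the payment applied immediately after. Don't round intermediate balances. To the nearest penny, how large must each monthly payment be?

£291.69

Monthly rate r = 28%/12 = 2.33333% = 0.0233333.
Level-payment amortization: P = B₀·r / (1 − (1+r)^(−n)) = 6243.00·0.0233333 / (1 − 1.02333^(−30)).
Denominator 1 − (1+r)^(−30) = 0.49940515.
P = 145.67 / 0.49940515 ≈ 291.69.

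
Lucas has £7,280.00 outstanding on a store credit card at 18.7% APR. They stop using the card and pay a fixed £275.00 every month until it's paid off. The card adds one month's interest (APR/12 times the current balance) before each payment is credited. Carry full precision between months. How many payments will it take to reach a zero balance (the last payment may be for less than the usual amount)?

Monthly rate r = 18.7%/12 = 1.55833% = 0.0155833.
Recurrence: B ← B·(1+r) − £275.00.
Month 1: interest £113.45; balance after payment £7,118.45.
Month 2: interest £110.93; balance after payment £6,954.38.
Closed form: n = −ln(1 − rB₀/P)/ln(1+r) = −ln(0.58747)/ln(1.01558) ≈ 34.400, so the balance reaches zero during payment 35.

35 months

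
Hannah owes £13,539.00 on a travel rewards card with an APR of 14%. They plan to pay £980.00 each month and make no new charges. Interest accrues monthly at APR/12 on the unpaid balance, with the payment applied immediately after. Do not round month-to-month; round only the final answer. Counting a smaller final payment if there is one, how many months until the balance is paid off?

Monthly rate r = 14%/12 = 1.16667% = 0.0116667.
Recurrence: B ← B·(1+r) − £980.00.
Month 1: interest £157.96; balance after payment £12,716.95.
Month 2: interest £148.36; balance after payment £11,885.32.
Closed form: n = −ln(1 − rB₀/P)/ln(1+r) = −ln(0.83882)/ln(1.01167) ≈ 15.153, so the balance reaches zero during payment 16.

16 months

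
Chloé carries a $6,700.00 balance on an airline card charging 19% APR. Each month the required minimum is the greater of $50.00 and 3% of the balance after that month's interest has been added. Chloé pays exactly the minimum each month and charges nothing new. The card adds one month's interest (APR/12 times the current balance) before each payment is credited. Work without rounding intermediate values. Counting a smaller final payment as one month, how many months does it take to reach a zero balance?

143 months

Monthly rate r = 19%/12 = 1.58333% = 0.0158333.
While 3% of the post-interest balance exceeds $50.00, each month B ← (B·(1+r))·(1 − 0.03), i.e. B shrinks by the factor (1+r)·0.97 = 0.98536.
This holds for months 1–96. Entering month 97 the balance is $1,625.99; 3% of the post-interest balance is now below $50.00, so the flat $50.00 minimum applies from here.
From month 97 a fixed $50.00 at rate r clears $1,625.99 in 47 more payments. Total: 96 + 47 = 143 months.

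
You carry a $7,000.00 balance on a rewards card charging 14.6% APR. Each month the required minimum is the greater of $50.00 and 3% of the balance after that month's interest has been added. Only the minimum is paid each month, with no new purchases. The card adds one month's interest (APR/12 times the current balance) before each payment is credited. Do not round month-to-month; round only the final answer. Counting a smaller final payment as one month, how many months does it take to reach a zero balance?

122 months

Monthly rate r = 14.6%/12 = 1.21667% = 0.0121667.
While 3% of the post-interest balance exceeds $50.00, each month B ← (B·(1+r))·(1 − 0.03), i.e. B shrinks by the factor (1+r)·0.97 = 0.9818.
This holds for months 1–79. Entering month 80 the balance is $1,640.50; 3% of the post-interest balance is now below $50.00, so the flat $50.00 minimum applies from here.
From month 80 a fixed $50.00 at rate r clears $1,640.50 in 43 more payments. Total: 79 + 43 = 122 months.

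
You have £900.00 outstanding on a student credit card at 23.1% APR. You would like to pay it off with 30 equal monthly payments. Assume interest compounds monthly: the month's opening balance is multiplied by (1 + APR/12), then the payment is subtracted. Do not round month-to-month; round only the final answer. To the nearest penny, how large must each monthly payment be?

£39.77

Monthly rate r = 23.1%/12 = 1.925% = 0.01925.
Level-payment amortization: P = B₀·r / (1 − (1+r)^(−n)) = 900.00·0.01925 / (1 − 1.01925^(−30)).
Denominator 1 − (1+r)^(−30) = 0.435611188.
P = 17.325 / 0.435611188 ≈ 39.77.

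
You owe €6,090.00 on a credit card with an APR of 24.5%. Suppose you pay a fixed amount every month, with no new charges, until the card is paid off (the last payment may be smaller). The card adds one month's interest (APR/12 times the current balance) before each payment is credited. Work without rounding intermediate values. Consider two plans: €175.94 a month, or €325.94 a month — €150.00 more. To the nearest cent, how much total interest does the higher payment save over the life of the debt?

€2,929.71

Monthly rate r = 24.5%/12 = 2.04167% = 0.0204167.
At €175.94/mo: n = ⌈−ln(1 − rB₀/P)/ln(1+r)⌉ = 61 payments (last €121.47); total interest = total paid − €6,090.00 = €4,587.87.
At €325.94/mo: 24 payments (last €251.54); total interest €1,658.16.
Interest saved = €4,587.87 − €1,658.16 = €2,929.71.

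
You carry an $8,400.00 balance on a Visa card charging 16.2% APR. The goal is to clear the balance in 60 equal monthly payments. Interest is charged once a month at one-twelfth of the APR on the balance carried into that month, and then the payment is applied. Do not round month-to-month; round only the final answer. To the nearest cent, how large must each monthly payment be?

Monthly rate r = 16.2%/12 = 1.35% = 0.0135.
Level-payment amortization: P = B₀·r / (1 − (1+r)^(−n)) = 8400.00·0.0135 / (1 − 1.0135^(−60)).
Denominator 1 − (1+r)^(−60) = 0.5527248.
P = 113.4 / 0.5527248 ≈ 205.17.

$205.17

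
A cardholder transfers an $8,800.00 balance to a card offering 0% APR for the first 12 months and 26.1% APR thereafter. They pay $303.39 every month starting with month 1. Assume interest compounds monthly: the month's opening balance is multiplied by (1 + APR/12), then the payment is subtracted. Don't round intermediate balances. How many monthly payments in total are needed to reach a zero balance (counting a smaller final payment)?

Promo months 1–12 at r₀ = 0%/12 = 0; months 13+ at r₁ = 26.1%/12 = 0.02175.
After month 12 (no interest yet): B = $8,800.00 − 12·$303.39 = $5,159.32.
Then at r₁ with $303.39/mo: n₂ = −ln(1 − r₁·B/P)/ln(1+r₁) ≈ 21.46 → 22 more payments.

34 months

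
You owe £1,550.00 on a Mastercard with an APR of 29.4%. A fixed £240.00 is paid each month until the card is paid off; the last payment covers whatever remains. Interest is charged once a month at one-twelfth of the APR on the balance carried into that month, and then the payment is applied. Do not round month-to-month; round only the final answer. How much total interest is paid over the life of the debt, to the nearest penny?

Monthly rate r = 29.4%/12 = 2.45% = 0.0245.
Payoff takes n = ⌈−ln(1 − rB₀/P)/ln(1+r)⌉ = ⌈7.116⌉ = 8 payments; the last is £28.21.
Total paid = 7·£240.00 + £28.21 = £1,708.21.
Total interest = total paid − principal = £1,708.21 − £1,550.00 = £158.21.

£158.21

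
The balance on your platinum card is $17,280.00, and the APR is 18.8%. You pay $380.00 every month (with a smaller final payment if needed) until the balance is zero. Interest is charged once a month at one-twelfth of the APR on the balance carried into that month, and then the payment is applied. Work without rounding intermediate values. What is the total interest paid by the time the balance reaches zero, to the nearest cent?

Monthly rate r = 18.8%/12 = 1.56667% = 0.0156667.
Payoff takes n = ⌈−ln(1 − rB₀/P)/ln(1+r)⌉ = ⌈80.170⌉ = 81 payments; the last is $64.97.
Total paid = 80·$380.00 + $64.97 = $30,464.97.
Total interest = total paid − principal = $30,464.97 − $17,280.00 = $13,184.97.

$13,184.97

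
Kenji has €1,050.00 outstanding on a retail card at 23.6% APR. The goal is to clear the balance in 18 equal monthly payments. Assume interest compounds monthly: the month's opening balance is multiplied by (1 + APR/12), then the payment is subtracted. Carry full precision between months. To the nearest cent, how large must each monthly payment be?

Monthly rate r = 23.6%/12 = 1.96667% = 0.0196667.
Level-payment amortization: P = B₀·r / (1 − (1+r)^(−n)) = 1050.00·0.0196667 / (1 − 1.01967^(−18)).
Denominator 1 − (1+r)^(−18) = 0.295709226.
P = 20.65 / 0.295709226 ≈ 69.83.

€69.83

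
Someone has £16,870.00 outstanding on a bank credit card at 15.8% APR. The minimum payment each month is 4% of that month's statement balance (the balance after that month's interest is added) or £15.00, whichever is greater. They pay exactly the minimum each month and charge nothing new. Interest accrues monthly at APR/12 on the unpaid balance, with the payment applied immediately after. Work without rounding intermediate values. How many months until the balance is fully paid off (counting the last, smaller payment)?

168 months

Monthly rate r = 15.8%/12 = 1.31667% = 0.0131667.
While 4% of the post-interest balance exceeds £15.00, each month B ← (B·(1+r))·(1 − 0.04), i.e. B shrinks by the factor (1+r)·0.96 = 0.97264.
This holds for months 1–138. Entering month 139 the balance is £366.87; 4% of the post-interest balance is now below £15.00, so the flat £15.00 minimum applies from here.
From month 139 a fixed £15.00 at rate r clears £366.87 in 30 more payments. Total: 138 + 30 = 168 months.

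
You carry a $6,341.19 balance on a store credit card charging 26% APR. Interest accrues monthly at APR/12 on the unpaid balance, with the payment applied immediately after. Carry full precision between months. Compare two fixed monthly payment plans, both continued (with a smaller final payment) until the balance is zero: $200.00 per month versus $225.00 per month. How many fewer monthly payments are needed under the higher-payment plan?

10 fewer payments

Monthly rate r = 26%/12 = 2.16667% = 0.0216667.
At $200.00/mo: n = ⌈−ln(1 − rB₀/P)/ln(1+r)⌉ = 55 payments (last $36.96); total interest = total paid − $6,341.19 = $4,495.77.
At $225.00/mo: 45 payments (last $0.86); total interest $3,559.67.
Payments saved = 55 − 45 = 10.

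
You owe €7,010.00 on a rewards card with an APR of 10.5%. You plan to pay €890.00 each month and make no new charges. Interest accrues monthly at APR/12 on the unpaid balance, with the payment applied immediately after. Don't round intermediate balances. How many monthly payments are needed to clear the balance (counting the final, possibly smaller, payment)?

9 months

Monthly rate r = 10.5%/12 = 0.875% = 0.00875.
Recurrence: B ← B·(1+r) − €890.00.
Month 1: interest €61.34; balance after payment €6,181.34.
Month 2: interest €54.09; balance after payment €5,345.42.
Closed form: n = −ln(1 − rB₀/P)/ln(1+r) = −ln(0.93108)/ln(1.00875) ≈ 8.197, so the balance reaches zero during payment 9.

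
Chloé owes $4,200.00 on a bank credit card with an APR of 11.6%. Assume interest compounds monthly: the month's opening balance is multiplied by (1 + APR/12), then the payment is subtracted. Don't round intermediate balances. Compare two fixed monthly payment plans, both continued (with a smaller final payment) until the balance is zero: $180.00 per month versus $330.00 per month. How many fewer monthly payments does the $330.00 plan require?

13 fewer payments

Monthly rate r = 11.6%/12 = 0.966667% = 0.00966667.
At $180.00/mo: n = ⌈−ln(1 − rB₀/P)/ln(1+r)⌉ = 27 payments (last $102.80); total interest = total paid − $4,200.00 = $582.80.
At $330.00/mo: 14 payments (last $213.71); total interest $303.71.
Payments saved = 27 − 14 = 13.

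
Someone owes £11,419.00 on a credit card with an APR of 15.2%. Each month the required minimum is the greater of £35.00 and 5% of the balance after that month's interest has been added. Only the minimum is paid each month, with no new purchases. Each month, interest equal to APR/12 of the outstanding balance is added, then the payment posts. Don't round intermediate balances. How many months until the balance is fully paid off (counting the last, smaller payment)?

Monthly rate r = 15.2%/12 = 1.26667% = 0.0126667.
While 5% of the post-interest balance exceeds £35.00, each month B ← (B·(1+r))·(1 − 0.05), i.e. B shrinks by the factor (1+r)·0.95 = 0.96203.
This holds for months 1–73. Entering month 74 the balance is £676.87; 5% of the post-interest balance is now below £35.00, so the flat £35.00 minimum applies from here.
From month 74 a fixed £35.00 at rate r clears £676.87 in 23 more payments. Total: 73 + 23 = 96 months.

96 months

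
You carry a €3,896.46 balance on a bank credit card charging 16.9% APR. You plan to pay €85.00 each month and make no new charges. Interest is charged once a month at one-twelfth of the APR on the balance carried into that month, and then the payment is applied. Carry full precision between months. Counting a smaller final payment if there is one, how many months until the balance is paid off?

75 payments

Monthly rate r = 16.9%/12 = 1.40833% = 0.0140833.
Recurrence: B ← B·(1+r) − €85.00.
Month 1: interest €54.88; balance after payment €3,866.34.
Month 2: interest €54.45; balance after payment €3,835.79.
Closed form: n = −ln(1 − rB₀/P)/ln(1+r) = −ln(0.35441)/ln(1.01408) ≈ 74.172, so the balance reaches zero during payment 75.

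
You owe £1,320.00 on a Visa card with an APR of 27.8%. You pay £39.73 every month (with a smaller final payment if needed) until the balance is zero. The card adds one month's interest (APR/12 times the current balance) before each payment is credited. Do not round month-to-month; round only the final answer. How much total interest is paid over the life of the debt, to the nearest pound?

£1,227

Monthly rate r = 27.8%/12 = 2.31667% = 0.0231667.
Payoff takes n = ⌈−ln(1 − rB₀/P)/ln(1+r)⌉ = ⌈64.114⌉ = 65 payments; the last is £4.56.
Total paid = 64·£39.73 + £4.56 = £2,547.28.
Total interest = total paid − principal = £2,547.28 − £1,320.00 = £1,227.28.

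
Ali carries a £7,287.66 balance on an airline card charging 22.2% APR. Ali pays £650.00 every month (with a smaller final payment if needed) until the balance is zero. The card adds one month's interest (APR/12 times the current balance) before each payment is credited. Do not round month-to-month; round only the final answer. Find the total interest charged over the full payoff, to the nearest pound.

Monthly rate r = 22.2%/12 = 1.85% = 0.0185.
Payoff takes n = ⌈−ln(1 − rB₀/P)/ln(1+r)⌉ = ⌈12.681⌉ = 13 payments; the last is £444.10.
Total paid = 12·£650.00 + £444.10 = £8,244.10.
Total interest = total paid − principal = £8,244.10 − £7,287.66 = £956.44.

£956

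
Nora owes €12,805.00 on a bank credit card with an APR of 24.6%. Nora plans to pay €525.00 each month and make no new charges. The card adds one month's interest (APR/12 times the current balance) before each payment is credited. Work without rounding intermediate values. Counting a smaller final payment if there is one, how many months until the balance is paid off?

Monthly rate r = 24.6%/12 = 2.05% = 0.0205.
Recurrence: B ← B·(1+r) − €525.00.
Month 1: interest €262.50; balance after payment €12,542.50.
Month 2: interest €257.12; balance after payment €12,274.62.
Closed form: n = −ln(1 − rB₀/P)/ln(1+r) = −ln(0.5)/ln(1.0205) ≈ 34.158, so the balance reaches zero during payment 35.

35 payments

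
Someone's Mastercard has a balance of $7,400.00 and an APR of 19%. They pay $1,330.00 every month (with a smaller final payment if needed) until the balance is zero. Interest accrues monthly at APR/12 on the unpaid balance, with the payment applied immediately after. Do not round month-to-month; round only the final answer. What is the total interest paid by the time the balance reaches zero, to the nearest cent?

$408.80

Monthly rate r = 19%/12 = 1.58333% = 0.0158333.
Payoff takes n = ⌈−ln(1 − rB₀/P)/ln(1+r)⌉ = ⌈5.870⌉ = 6 payments; the last is $1,158.80.
Total paid = 5·$1,330.00 + $1,158.80 = $7,808.80.
Total interest = total paid − principal = $7,808.80 − $7,400.00 = $408.80.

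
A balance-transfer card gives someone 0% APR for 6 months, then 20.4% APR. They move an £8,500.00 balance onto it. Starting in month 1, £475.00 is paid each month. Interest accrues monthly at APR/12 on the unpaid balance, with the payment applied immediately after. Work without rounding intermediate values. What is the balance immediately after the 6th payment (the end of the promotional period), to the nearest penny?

Promo months 1–6 at r₀ = 0%/12 = 0; months 7+ at r₁ = 20.4%/12 = 0.017.
After month 6 (no interest yet): B = £8,500.00 − 6·£475.00 = £5,650.00.

£5,650.00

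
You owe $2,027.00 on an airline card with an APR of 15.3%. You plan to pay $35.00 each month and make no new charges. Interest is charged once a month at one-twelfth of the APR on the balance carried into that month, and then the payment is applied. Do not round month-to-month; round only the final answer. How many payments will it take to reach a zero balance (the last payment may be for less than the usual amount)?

106 months

Monthly rate r = 15.3%/12 = 1.275% = 0.01275.
Recurrence: B ← B·(1+r) − $35.00.
Month 1: interest $25.84; balance after payment $2,017.84.
Month 2: interest $25.73; balance after payment $2,008.57.
Closed form: n = −ln(1 − rB₀/P)/ln(1+r) = −ln(0.26159)/ln(1.01275) ≈ 105.843, so the balance reaches zero during payment 106.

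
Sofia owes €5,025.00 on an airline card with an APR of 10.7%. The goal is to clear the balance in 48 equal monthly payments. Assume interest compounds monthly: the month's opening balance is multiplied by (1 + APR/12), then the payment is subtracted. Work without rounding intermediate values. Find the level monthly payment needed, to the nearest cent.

€129.14

Monthly rate r = 10.7%/12 = 0.891667% = 0.00891667.
Level-payment amortization: P = B₀·r / (1 − (1+r)^(−n)) = 5025.00·0.00891667 / (1 − 1.00892^(−48)).
Denominator 1 − (1+r)^(−48) = 0.346950991.
P = 44.8062 / 0.346950991 ≈ 129.14.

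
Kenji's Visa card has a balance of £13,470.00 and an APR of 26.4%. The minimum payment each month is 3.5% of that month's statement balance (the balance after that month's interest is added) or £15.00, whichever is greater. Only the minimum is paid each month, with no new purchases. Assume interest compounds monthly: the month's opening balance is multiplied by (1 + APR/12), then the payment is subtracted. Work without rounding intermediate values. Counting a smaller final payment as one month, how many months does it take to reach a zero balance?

295 months

Monthly rate r = 26.4%/12 = 2.2% = 0.022.
While 3.5% of the post-interest balance exceeds £15.00, each month B ← (B·(1+r))·(1 − 0.035), i.e. B shrinks by the factor (1+r)·0.965 = 0.98623.
This holds for months 1–251. Entering month 252 the balance is £414.86; 3.5% of the post-interest balance is now below £15.00, so the flat £15.00 minimum applies from here.
From month 252 a fixed £15.00 at rate r clears £414.86 in 44 more payments. Total: 251 + 44 = 295 months.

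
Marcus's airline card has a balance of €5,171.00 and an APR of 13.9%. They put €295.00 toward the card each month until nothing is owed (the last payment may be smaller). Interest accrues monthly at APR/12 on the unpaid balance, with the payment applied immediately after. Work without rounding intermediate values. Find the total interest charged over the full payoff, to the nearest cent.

Monthly rate r = 13.9%/12 = 1.15833% = 0.0115833.
Payoff takes n = ⌈−ln(1 − rB₀/P)/ln(1+r)⌉ = ⌈19.706⌉ = 20 payments; the last is €208.73.
Total paid = 19·€295.00 + €208.73 = €5,813.73.
Total interest = total paid − principal = €5,813.73 − €5,171.00 = €642.73.

€642.73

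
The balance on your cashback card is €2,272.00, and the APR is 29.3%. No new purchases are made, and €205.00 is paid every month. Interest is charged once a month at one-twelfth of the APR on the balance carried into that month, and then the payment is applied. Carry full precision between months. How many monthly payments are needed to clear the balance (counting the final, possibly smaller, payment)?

14 payments

Monthly rate r = 29.3%/12 = 2.44167% = 0.0244167.
Recurrence: B ← B·(1+r) − €205.00.
Month 1: interest €55.47; balance after payment €2,122.47.
Month 2: interest €51.82; balance after payment €1,969.30.
Closed form: n = −ln(1 − rB₀/P)/ln(1+r) = −ln(0.72939)/ln(1.02442) ≈ 13.080, so the balance reaches zero during payment 14.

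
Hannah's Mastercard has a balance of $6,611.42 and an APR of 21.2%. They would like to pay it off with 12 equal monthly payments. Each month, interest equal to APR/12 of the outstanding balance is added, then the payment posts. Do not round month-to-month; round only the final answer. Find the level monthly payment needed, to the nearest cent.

Monthly rate r = 21.2%/12 = 1.76667% = 0.0176667.
Level-payment amortization: P = B₀·r / (1 − (1+r)^(−n)) = 6611.42·0.0176667 / (1 − 1.01767^(−12)).
Denominator 1 − (1+r)^(−12) = 0.189536604.
P = 116.802 / 0.189536604 ≈ 616.25.

$616.25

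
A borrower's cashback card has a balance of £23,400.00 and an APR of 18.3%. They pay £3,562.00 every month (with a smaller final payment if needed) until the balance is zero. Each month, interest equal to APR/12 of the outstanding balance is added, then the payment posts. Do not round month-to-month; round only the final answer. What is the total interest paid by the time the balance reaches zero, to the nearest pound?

£1,445

Monthly rate r = 18.3%/12 = 1.525% = 0.01525.
Payoff takes n = ⌈−ln(1 − rB₀/P)/ln(1+r)⌉ = ⌈6.975⌉ = 7 payments; the last is £3,473.01.
Total paid = 6·£3,562.00 + £3,473.01 = £24,845.01.
Total interest = total paid − principal = £24,845.01 − £23,400.00 = £1,445.01.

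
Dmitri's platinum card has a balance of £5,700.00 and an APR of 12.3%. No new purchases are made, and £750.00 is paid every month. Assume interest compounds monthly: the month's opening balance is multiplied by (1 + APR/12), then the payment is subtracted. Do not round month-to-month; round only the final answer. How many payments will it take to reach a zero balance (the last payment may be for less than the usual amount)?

8 payments

Monthly rate r = 12.3%/12 = 1.025% = 0.01025.
Recurrence: B ← B·(1+r) − £750.00.
Month 1: interest £58.43; balance after payment £5,008.43.
Month 2: interest £51.34; balance after payment £4,309.76.
Closed form: n = −ln(1 − rB₀/P)/ln(1+r) = −ln(0.9221)/ln(1.01025) ≈ 7.953, so the balance reaches zero during payment 8.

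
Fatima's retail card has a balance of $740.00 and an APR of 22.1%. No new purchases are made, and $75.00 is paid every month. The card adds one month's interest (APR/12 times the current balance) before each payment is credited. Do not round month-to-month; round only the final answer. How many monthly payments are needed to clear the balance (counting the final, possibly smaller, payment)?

Monthly rate r = 22.1%/12 = 1.84167% = 0.0184167.
Recurrence: B ← B·(1+r) − $75.00.
Month 1: interest $13.63; balance after payment $678.63.
Month 2: interest $12.50; balance after payment $616.13.
Closed form: n = −ln(1 − rB₀/P)/ln(1+r) = −ln(0.81829)/ln(1.01842) ≈ 10.989, so the balance reaches zero during payment 11.

11 payments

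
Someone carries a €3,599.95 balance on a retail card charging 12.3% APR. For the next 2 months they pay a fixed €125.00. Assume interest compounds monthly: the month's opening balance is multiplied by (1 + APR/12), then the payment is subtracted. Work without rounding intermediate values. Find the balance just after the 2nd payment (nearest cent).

Monthly rate r = 12.3%/12 = 1.025% = 0.01025.
Each month: B ← B·(1+r) − €125.00.
Month 1: interest €36.90; balance after payment €3,511.85.
Month 2: interest €36.00; balance after payment €3,422.85.

€3,422.85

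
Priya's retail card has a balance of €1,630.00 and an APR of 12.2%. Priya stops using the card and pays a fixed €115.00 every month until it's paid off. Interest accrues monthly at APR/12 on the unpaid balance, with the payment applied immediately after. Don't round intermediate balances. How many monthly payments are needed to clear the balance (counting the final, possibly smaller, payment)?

Monthly rate r = 12.2%/12 = 1.01667% = 0.0101667.
Recurrence: B ← B·(1+r) − €115.00.
Month 1: interest €16.57; balance after payment €1,531.57.
Month 2: interest €15.57; balance after payment €1,432.14.
Closed form: n = −ln(1 − rB₀/P)/ln(1+r) = −ln(0.8559)/ln(1.01017) ≈ 15.383, so the balance reaches zero during payment 16.

16 months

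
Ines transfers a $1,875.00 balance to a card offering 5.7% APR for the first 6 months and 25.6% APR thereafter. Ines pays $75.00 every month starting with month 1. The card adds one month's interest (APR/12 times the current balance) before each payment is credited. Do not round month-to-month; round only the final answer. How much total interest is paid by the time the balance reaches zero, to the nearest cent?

Promo months 1–6 at r₀ = 5.7%/12 = 0.00475; months 7+ at r₁ = 25.6%/12 = 0.0213333.
After month 6: iterate B ← B·(1+r₀) − $75.00 for 6 months → $1,473.70.
Then at r₁ with $75.00/mo: n₂ = −ln(1 − r₁·B/P)/ln(1+r₁) ≈ 25.74 → 26 more payments.
Total paid = 31·$75.00 + $55.58 = $2,380.58; interest = $2,380.58 − $1,875.00 = $505.58.

$505.58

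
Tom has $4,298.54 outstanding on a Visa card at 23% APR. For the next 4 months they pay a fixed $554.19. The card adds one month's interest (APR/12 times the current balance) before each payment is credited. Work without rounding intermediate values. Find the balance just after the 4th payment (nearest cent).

$2,356.38

Monthly rate r = 23%/12 = 1.91667% = 0.0191667.
Each month: B ← B·(1+r) − $554.19.
Month 1: interest $82.39; balance after payment $3,826.74.
Month 2: interest $73.35; balance after payment $3,345.89.
Month 3: interest $64.13; balance after payment $2,855.83.
Month 4: interest $54.74; balance after payment $2,356.38.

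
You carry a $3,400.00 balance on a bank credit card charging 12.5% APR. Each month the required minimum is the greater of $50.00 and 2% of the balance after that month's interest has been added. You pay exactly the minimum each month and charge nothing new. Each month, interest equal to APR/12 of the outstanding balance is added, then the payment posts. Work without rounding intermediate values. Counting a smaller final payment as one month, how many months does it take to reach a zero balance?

103 months

Monthly rate r = 12.5%/12 = 1.04167% = 0.0104167.
While 2% of the post-interest balance exceeds $50.00, each month B ← (B·(1+r))·(1 − 0.02), i.e. B shrinks by the factor (1+r)·0.98 = 0.99021.
This holds for months 1–33. Entering month 34 the balance is $2,457.29; 2% of the post-interest balance is now below $50.00, so the flat $50.00 minimum applies from here.
From month 34 a fixed $50.00 at rate r clears $2,457.29 in 70 more payments. Total: 33 + 70 = 103 months.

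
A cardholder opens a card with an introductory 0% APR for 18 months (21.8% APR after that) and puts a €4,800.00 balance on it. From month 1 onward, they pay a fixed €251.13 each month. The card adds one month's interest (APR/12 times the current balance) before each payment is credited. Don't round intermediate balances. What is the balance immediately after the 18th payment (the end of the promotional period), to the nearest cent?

€279.66

Promo months 1–18 at r₀ = 0%/12 = 0; months 19+ at r₁ = 21.8%/12 = 0.0181667.
After month 18 (no interest yet): B = €4,800.00 − 18·€251.13 = €279.66.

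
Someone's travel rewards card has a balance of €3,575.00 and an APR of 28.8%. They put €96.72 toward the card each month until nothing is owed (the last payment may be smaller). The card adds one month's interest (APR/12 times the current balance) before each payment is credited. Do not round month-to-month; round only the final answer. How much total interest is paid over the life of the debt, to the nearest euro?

€5,320

Monthly rate r = 28.8%/12 = 2.4% = 0.024.
Payoff takes n = ⌈−ln(1 − rB₀/P)/ln(1+r)⌉ = ⌈91.971⌉ = 92 payments; the last is €93.91.
Total paid = 91·€96.72 + €93.91 = €8,895.43.
Total interest = total paid − principal = €8,895.43 − €3,575.00 = €5,320.43.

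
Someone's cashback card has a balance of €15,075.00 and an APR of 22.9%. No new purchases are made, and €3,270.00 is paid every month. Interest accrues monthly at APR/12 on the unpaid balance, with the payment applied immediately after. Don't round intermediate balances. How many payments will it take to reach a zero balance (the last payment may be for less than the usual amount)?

Monthly rate r = 22.9%/12 = 1.90833% = 0.0190833.
Recurrence: B ← B·(1+r) − €3,270.00.
Month 1: interest €287.68; balance after payment €12,092.68.
Month 2: interest €230.77; balance after payment €9,053.45.
Month 3: interest €172.77; balance after payment €5,956.22.
Month 4: interest €113.66; balance after payment €2,799.88.
Month 5: interest €53.43; balance after payment €0.00.

5 payments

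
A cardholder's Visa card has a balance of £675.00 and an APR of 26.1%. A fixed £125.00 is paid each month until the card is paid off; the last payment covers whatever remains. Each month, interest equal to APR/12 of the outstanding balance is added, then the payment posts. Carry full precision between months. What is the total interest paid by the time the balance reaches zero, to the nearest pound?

£51

Monthly rate r = 26.1%/12 = 2.175% = 0.02175.
Payoff takes n = ⌈−ln(1 − rB₀/P)/ln(1+r)⌉ = ⌈5.807⌉ = 6 payments; the last is £101.04.
Total paid = 5·£125.00 + £101.04 = £726.04.
Total interest = total paid − principal = £726.04 − £675.00 = £51.04.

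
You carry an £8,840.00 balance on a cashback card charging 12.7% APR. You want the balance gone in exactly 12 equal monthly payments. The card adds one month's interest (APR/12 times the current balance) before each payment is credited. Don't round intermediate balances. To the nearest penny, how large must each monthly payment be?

Monthly rate r = 12.7%/12 = 1.05833% = 0.0105833.
Level-payment amortization: P = B₀·r / (1 − (1+r)^(−n)) = 8840.00·0.0105833 / (1 − 1.01058^(−12)).
Denominator 1 − (1+r)^(−12) = 0.118678385.
P = 93.5567 / 0.118678385 ≈ 788.32.

£788.32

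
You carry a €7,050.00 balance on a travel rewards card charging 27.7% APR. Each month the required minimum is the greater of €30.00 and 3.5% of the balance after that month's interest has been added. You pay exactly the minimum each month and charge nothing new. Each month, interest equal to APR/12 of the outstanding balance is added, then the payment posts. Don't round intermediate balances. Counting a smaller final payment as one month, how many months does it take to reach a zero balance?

212 months

Monthly rate r = 27.7%/12 = 2.30833% = 0.0230833.
While 3.5% of the post-interest balance exceeds €30.00, each month B ← (B·(1+r))·(1 − 0.035), i.e. B shrinks by the factor (1+r)·0.965 = 0.98728.
This holds for months 1–167. Entering month 168 the balance is €830.59; 3.5% of the post-interest balance is now below €30.00, so the flat €30.00 minimum applies from here.
From month 168 a fixed €30.00 at rate r clears €830.59 in 45 more payments. Total: 167 + 45 = 212 months.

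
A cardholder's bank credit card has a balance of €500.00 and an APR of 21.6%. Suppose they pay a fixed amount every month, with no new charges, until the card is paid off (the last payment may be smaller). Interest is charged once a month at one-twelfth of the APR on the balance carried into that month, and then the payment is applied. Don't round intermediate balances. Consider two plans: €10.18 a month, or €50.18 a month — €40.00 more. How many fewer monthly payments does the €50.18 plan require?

109 fewer payments

Monthly rate r = 21.6%/12 = 1.8% = 0.018.
At €10.18/mo: n = ⌈−ln(1 − rB₀/P)/ln(1+r)⌉ = 121 payments (last €8.07); total interest = total paid − €500.00 = €729.67.
At €50.18/mo: 12 payments (last €4.04); total interest €56.02.
Payments saved = 121 − 12 = 109.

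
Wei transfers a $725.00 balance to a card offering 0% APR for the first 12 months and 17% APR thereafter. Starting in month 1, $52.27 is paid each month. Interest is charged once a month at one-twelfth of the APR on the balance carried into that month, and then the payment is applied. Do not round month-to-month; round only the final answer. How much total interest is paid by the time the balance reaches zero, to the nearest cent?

Promo months 1–12 at r₀ = 0%/12 = 0; months 13+ at r₁ = 17%/12 = 0.0141667.
After month 12 (no interest yet): B = $725.00 − 12·$52.27 = $97.76.
Then at r₁ with $52.27/mo: n₂ = −ln(1 − r₁·B/P)/ln(1+r₁) ≈ 1.91 → 2 more payments.
Total paid = 13·$52.27 + $47.54 = $727.05; interest = $727.05 − $725.00 = $2.05.

$2.05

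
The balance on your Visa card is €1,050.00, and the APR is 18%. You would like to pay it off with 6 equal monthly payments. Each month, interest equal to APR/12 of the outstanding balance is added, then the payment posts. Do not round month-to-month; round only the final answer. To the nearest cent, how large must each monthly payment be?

€184.30

Monthly rate r = 18%/12 = 1.5% = 0.015.
Level-payment amortization: P = B₀·r / (1 − (1+r)^(−n)) = 1050.00·0.015 / (1 − 1.015^(−6)).
Denominator 1 − (1+r)^(−6) = 0.0854578075.
P = 15.75 / 0.0854578075 ≈ 184.30.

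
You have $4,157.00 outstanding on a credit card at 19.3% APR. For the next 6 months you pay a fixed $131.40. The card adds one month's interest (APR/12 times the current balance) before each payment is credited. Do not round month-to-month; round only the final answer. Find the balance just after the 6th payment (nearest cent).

Monthly rate r = 19.3%/12 = 1.60833% = 0.0160833.
Each month: B ← B·(1+r) − $131.40.
Month 1: interest $66.86; balance after payment $4,092.46.
Month 2: interest $65.82; balance after payment $4,026.88.
Month 3: interest $64.77; balance after payment $3,960.24.
Month 4: interest $63.69; balance after payment $3,892.54.
Month 5: interest $62.60; balance after payment $3,823.74.
Month 6: interest $61.50; balance after payment $3,753.84.

$3,753.84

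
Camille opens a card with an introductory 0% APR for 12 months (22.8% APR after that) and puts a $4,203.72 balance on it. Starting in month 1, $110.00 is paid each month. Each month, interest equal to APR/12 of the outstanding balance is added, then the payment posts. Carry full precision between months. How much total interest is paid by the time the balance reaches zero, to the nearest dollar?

Promo months 1–12 at r₀ = 0%/12 = 0; months 13+ at r₁ = 22.8%/12 = 0.019.
After month 12 (no interest yet): B = $4,203.72 − 12·$110.00 = $2,883.72.
Then at r₁ with $110.00/mo: n₂ = −ln(1 − r₁·B/P)/ln(1+r₁) ≈ 36.63 → 37 more payments.
Total paid = 48·$110.00 + $69.00 = $5,349.00; interest = $5,349.00 − $4,203.72 = $1,145.28.

$1,145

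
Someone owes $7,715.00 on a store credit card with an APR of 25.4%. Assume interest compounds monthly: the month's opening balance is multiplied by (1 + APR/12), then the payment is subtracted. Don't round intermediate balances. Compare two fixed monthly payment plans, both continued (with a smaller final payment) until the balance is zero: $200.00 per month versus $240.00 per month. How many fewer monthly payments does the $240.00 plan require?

26 fewer payments

Monthly rate r = 25.4%/12 = 2.11667% = 0.0211667.
At $200.00/mo: n = ⌈−ln(1 − rB₀/P)/ln(1+r)⌉ = 81 payments (last $190.13); total interest = total paid − $7,715.00 = $8,475.13.
At $240.00/mo: 55 payments (last $111.50); total interest $5,356.50.
Payments saved = 81 − 55 = 26.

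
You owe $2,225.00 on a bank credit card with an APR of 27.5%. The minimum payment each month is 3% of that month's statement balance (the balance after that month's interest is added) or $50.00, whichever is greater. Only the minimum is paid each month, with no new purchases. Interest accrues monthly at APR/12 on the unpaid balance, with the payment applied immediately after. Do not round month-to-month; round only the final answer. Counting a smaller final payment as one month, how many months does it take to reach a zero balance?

Monthly rate r = 27.5%/12 = 2.29167% = 0.0229167.
While 3% of the post-interest balance exceeds $50.00, each month B ← (B·(1+r))·(1 − 0.03), i.e. B shrinks by the factor (1+r)·0.97 = 0.99223.
This holds for months 1–40. Entering month 41 the balance is $1,628.58; 3% of the post-interest balance is now below $50.00, so the flat $50.00 minimum applies from here.
From month 41 a fixed $50.00 at rate r clears $1,628.58 in 61 more payments. Total: 40 + 61 = 101 months.

101 months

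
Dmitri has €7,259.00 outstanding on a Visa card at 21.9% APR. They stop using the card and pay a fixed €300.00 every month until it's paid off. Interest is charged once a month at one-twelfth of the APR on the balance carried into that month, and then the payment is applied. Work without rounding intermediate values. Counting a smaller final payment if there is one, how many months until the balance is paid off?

33 months

Monthly rate r = 21.9%/12 = 1.825% = 0.01825.
Recurrence: B ← B·(1+r) − €300.00.
Month 1: interest €132.48; balance after payment €7,091.48.
Month 2: interest €129.42; balance after payment €6,920.90.
Closed form: n = −ln(1 − rB₀/P)/ln(1+r) = −ln(0.55841)/ln(1.01825) ≈ 32.217, so the balance reaches zero during payment 33.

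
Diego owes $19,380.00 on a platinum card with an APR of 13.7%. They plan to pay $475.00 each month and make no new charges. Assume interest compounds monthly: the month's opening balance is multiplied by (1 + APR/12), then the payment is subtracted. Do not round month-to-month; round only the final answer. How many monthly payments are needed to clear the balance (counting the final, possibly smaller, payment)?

56 payments

Monthly rate r = 13.7%/12 = 1.14167% = 0.0114167.
Recurrence: B ← B·(1+r) − $475.00.
Month 1: interest $221.25; balance after payment $19,126.26.
Month 2: interest $218.36; balance after payment $18,869.61.
Closed form: n = −ln(1 − rB₀/P)/ln(1+r) = −ln(0.5342)/ln(1.01142) ≈ 55.231, so the balance reaches zero during payment 56.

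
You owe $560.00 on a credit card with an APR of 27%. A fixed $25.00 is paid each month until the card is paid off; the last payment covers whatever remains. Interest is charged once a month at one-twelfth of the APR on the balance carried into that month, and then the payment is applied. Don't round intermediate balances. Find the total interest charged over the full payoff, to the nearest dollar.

Monthly rate r = 27%/12 = 2.25% = 0.0225.
Payoff takes n = ⌈−ln(1 − rB₀/P)/ln(1+r)⌉ = ⌈31.513⌉ = 32 payments; the last is $12.89.
Total paid = 31·$25.00 + $12.89 = $787.89.
Total interest = total paid − principal = $787.89 − $560.00 = $227.89.

$228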